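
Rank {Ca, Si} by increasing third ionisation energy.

Si < Ca

IE_3 is the cost of taking one more electron from the +2 cation: Ca²⁺ is the bare [Ar] core; Si²⁺ still has 2 valence electrons.
Breaking into a closed-shell core is much more expensive than removing a leftover valence electron — Ca has the largest IE_3 here.
Tabulated IE_3 (kJ/mol): Ca 4912, Si 3232.
Overall IE_3 order: Si < Ca.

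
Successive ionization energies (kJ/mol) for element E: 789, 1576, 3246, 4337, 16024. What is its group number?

Group 14

Look for the largest jump between consecutive ionization energies: IE5/IE4 ≈ 3.7, far larger than any earlier ratio.
That jump marks the point where a core electron is being removed. So the atom has 4 valence electrons.
A main-group element with 4 valence electrons is in group 14.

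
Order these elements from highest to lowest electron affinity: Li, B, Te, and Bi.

Te, Bi, Li, B

Li is in period 2, group 1; B is in period 2, group 13; Te is in period 5, group 16; Bi is in period 6, group 15.
Electron affinity generally becomes more exothermic across a period toward the halogens and less exothermic down a group.
Neither a single period nor a single group — weigh both effects.
Li > B: this pair runs against the simple trend — see the exception note.
Bi > Li: period and group pull opposite ways; the across-period shift dominates (91 vs 60 kJ/mol).
Te > Bi: both effects reinforce here, so Te is clearly the higher of the two.
Note the exception: Li has a higher electron affinity than B, contrary to the simple trend — B's ns²np¹ configuration gives only a small electron affinity — the sparsely filled np subshell binds an added electron weakly.
For reference (kJ/mol): Li 60, B 27, Te 190, Bi 91.
So from highest to lowest: Te > Bi > Li > B.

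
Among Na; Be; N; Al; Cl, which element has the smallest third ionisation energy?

Al

Consider each +2 ion: Na²⁺ is already 1 electron into the core; Be²⁺ is the bare [He] core; N²⁺ still has 3 valence electrons; Al²⁺ still has 1 valence electron; Cl²⁺ still has 5 valence electrons.
Core electrons are held far more tightly than valence electrons, so Na and Be top the IE_3 order.
Valence configurations: N²⁺ [He]2s²2p¹, Al²⁺ [Ne]3s¹, Cl²⁺ [Ne]3s²3p³.
The numbers (kJ/mol): Na 6910, Be 14849, N 4578, Al 2745, Cl 3822.
Putting it together, IE_3: Al < Cl < N < Na < Be.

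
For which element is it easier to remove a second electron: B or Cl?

The second ionization energy removes an electron from the +1 ion. For each element: B⁺ still has 2 valence electrons; Cl⁺ still has 6 valence electrons.
All are still removing valence electrons, so compare the +1 ions as you would atoms: IE_2 generally rises across a period (higher Z_eff) and falls down a group (larger shell), subject to the usual subshell exceptions.
Valence configurations: B⁺ [He]2s², Cl⁺ [Ne]3s²3p⁴.
Approximate IE_2 values (kJ/mol): B 2427, Cl 2298.
So the second ionization energies run Cl < B.

Cl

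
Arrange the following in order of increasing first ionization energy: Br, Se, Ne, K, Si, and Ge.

Ne is in period 2, group 18; Si is in period 3, group 14; K is in period 4, group 1; Ge is in period 4, group 14; Se is in period 4, group 16; Br is in period 4, group 17.
Removing the outermost electron gets harder across a period and easier down a group.
Here both period and group differ, so the two effects have to be weighed against each other.
Ge > K: both are in period 4; the period trend gives Ge the larger value.
Si > Ge: they share group 14; the group trend gives Si the larger value.
Se > Si: the two effects oppose for this pair; the across-period effect wins (941 vs 786 kJ/mol).
Br > Se: Br lies to the right of Se in period 4, so the across-period effect alone puts Br higher.
Ne > Br: relative to Br, both the across-period and down-group shifts push Ne's first ionization energy up.
For reference (kJ/mol): Ne 2081, Si 786, K 419, Ge 762, Se 941, Br 1140.
So from lowest to highest: K < Ge < Si < Se < Br < Ne.

K < Ge < Si < Se < Br < Ne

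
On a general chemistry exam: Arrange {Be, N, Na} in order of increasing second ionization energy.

Be < N < Na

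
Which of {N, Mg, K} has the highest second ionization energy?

K

IE_2 is the cost of taking one more electron from the +1 cation: N⁺ still has 4 valence electrons; Mg⁺ still has 1 valence electron; K⁺ is the bare [Ar] core.
Pulling an electron out of a noble-gas core costs far more than removing a remaining valence electron, so K sits at the high end of IE_2.
Valence configurations: N⁺ [He]2s²2p², Mg⁺ [Ne]3s¹.
Tabulated IE_2 (kJ/mol): N 2856, Mg 1451, K 3052.
Putting it together, IE_2: Mg < N < K.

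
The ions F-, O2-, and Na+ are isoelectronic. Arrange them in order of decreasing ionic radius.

All of these have 10 electrons, so size is governed by nuclear charge alone: the more protons, the stronger the pull on the same electron cloud, and the smaller the ion.
Nuclear charges: Na+ (Z=11), F- (Z=9), O2- (Z=8).
Largest to smallest: O2- > F- > Na+.

O2- > F- > Na+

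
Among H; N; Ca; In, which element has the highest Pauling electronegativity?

Smaller atoms with higher effective nuclear charge are more electronegative.
Here both period and group differ, so the two effects have to be weighed against each other.
In > Ca: period and group pull opposite ways; the across-period shift dominates (1.78 vs 1.00).
H > In: the two effects oppose for this pair; the down-group effect wins (2.20 vs 1.78).
N > H: the two effects oppose for this pair; the across-period effect wins (3.04 vs 2.20).
Tabulated electronegativity (Pauling): H 2.20, N 3.04, Ca 1.00, In 1.78.
The highest Pauling electronegativity among these belongs to N.

N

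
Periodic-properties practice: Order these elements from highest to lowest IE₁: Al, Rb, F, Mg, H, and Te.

H is in period 1, group 1; F is in period 2, group 17; Mg is in period 3, group 2; Al is in period 3, group 13; Rb is in period 5, group 1; Te is in period 5, group 16.
IE₁ increases left→right with effective nuclear charge and decreases top→bottom as the valence shell moves farther out.
Neither a single period nor a single group — weigh both effects.
Al > Rb: both effects reinforce here, so Al is clearly the higher of the two.
Mg > Al: this pair runs against the simple trend — see the exception note.
Te > Mg: period and group pull opposite ways; the across-period shift dominates (869 vs 738 kJ/mol).
H > Te: the two effects oppose for this pair; the down-group effect wins (1312 vs 869 kJ/mol).
F > H: the two effects oppose for this pair; the across-period effect wins (1681 vs 1312 kJ/mol).
Note the exception: Mg has a higher first ionization energy than Al, contrary to the simple trend — Al's single 3p electron is easier to remove than one from Mg's filled 3s².
Tabulated first ionization energy (kJ/mol): H 1312, F 1681, Mg 738, Al 578, Rb 403, Te 869.
So from highest to lowest: F > H > Te > Mg > Al > Rb.

F, H, Te, Mg, Al, Rb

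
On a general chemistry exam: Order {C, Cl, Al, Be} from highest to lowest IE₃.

Be > C > Cl > Al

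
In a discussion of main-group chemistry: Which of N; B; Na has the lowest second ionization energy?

B

IE_2 is the cost of taking one more electron from the +1 cation: N⁺ still has 4 valence electrons; B⁺ still has 2 valence electrons; Na⁺ is the bare [Ne] core.
Pulling an electron out of a noble-gas core costs far more than removing a remaining valence electron, so Na sits at the high end of IE_2.
Valence configurations: N⁺ [He]2s²2p², B⁺ [He]2s².
Tabulated IE_2 (kJ/mol): N 2856, B 2427, Na 4562.
Overall IE_2 order: B < N < Na.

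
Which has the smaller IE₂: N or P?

The second ionization energy removes an electron from the +1 ion. For each element: N⁺ still has 4 valence electrons; P⁺ still has 4 valence electrons.
All are still removing valence electrons, so compare the +1 ions as you would atoms: IE_2 generally rises across a period (higher Z_eff) and falls down a group (larger shell), subject to the usual subshell exceptions.
Valence configurations: N⁺ [He]2s²2p², P⁺ [Ne]3s²3p².
Approximate IE_2 values (kJ/mol): N 2856, P 1907.
Putting it together, IE_2: P < N.

P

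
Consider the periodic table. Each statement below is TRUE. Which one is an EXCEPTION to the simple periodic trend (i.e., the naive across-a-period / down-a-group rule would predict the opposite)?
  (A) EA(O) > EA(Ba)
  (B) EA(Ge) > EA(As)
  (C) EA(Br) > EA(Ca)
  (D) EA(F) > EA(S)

The general trend: electron affinity increases across a period and decreases down a group.
(A) O (period 2, group 16) vs Ba (period 6, group 2): the stated order agrees with the simple trend.
(B) Ge (period 4, group 14) vs As (period 4, group 15): the stated order contradicts the simple trend.
(C) Br (period 4, group 17) vs Ca (period 4, group 2): the stated order agrees with the simple trend.
(D) F (period 2, group 17) vs S (period 3, group 16): the stated order agrees with the simple trend.
The exception is (B): adding an electron to As's half-filled 4p³ is unfavourable, so Ge (4p²) has the more exothermic EA.

(B)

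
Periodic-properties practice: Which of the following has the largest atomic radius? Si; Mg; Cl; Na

Na

Na is in period 3, group 1; Mg is in period 3, group 2; Si is in period 3, group 14; Cl is in period 3, group 17.
Moving right in a period, electrons are added to the same shell under a stronger nuclear pull, so atoms get smaller; moving down, a new shell is opened and atoms get larger.
All lie in period 3, so atomic radius increases right to left.
The largest atomic radius among these belongs to Na.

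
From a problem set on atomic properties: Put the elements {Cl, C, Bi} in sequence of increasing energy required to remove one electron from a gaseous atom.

Bi < C < Cl

First ionization energy rises across a period (greater Z_eff holds electrons more tightly) and falls down a group (valence electrons are farther from the nucleus).
Here both period and group differ, so the two effects have to be weighed against each other.
C > Bi: the two effects oppose for this pair; the down-group effect wins (1086 vs 703 kJ/mol).
Cl > C: period and group pull opposite ways; the across-period shift dominates (1251 vs 1086 kJ/mol).
Tabulated first ionization energy (kJ/mol): C 1086, Cl 1251, Bi 703.
So from lowest to highest: Bi < C < Cl.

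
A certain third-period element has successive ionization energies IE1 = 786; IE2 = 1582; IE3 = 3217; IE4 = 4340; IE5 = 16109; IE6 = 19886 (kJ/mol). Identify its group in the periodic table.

Look for the largest jump between consecutive ionization energies: IE5/IE4 ≈ 3.7, far larger than any earlier ratio.
That jump marks the point where a core electron is being removed. So the atom has 4 valence electrons.
A main-group element with 4 valence electrons is in group 14.

Group 14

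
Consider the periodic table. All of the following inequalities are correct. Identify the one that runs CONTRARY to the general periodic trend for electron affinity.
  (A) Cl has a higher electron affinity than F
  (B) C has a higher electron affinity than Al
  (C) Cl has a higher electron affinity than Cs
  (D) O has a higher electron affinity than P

(A)

The general trend: electron affinity increases across a period and decreases down a group.
(A) Cl (period 3, group 17) vs F (period 2, group 17): the stated order contradicts the simple trend.
(B) C (period 2, group 14) vs Al (period 3, group 13): the stated order agrees with the simple trend.
(C) Cl (period 3, group 17) vs Cs (period 6, group 1): the stated order agrees with the simple trend.
(D) O (period 2, group 16) vs P (period 3, group 15): the stated order agrees with the simple trend.
The exception is (A): F's small 2p subshell makes the incoming electron feel strong e⁻–e⁻ repulsion, so Cl actually releases more energy on gaining an electron.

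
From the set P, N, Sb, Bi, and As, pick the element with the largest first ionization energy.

N

N is in period 2, group 15; P is in period 3, group 15; As is in period 4, group 15; Sb is in period 5, group 15; Bi is in period 6, group 15.
IE₁ increases left→right with effective nuclear charge and decreases top→bottom as the valence shell moves farther out.
All are in group 15, so first ionization energy increases up the group.
The largest first ionization energy among these belongs to N.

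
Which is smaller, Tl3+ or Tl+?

Both ions have Z = 81 protons, but Tl3+ has lost more electrons, so its remaining electrons feel a larger effective nuclear charge per electron and are pulled in more tightly.
Higher positive charge → smaller ion, so Tl+ > Tl3+.

Tl3+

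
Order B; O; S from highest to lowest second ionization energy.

IE_2 is the cost of taking one more electron from the +1 cation: B⁺ still has 2 valence electrons; O⁺ still has 5 valence electrons; S⁺ still has 5 valence electrons.
All are still removing valence electrons, so compare the +1 ions as you would atoms: IE_2 generally rises across a period (higher Z_eff) and falls down a group (larger shell), subject to the usual subshell exceptions.
Valence configurations: B⁺ [He]2s², O⁺ [He]2s²2p³, S⁺ [Ne]3s²3p³.
The numbers (kJ/mol): B 2427, O 3388, S 2252.
Hence IE_2: S < B < O.

O > B > S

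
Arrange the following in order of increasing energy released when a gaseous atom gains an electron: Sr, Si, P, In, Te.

Adding an electron releases more energy for atoms nearer the top right (short of the noble gases).
Here both period and group differ, so the two effects have to be weighed against each other.
In > Sr: In lies to the right of Sr in period 5, so the across-period effect alone puts In higher.
P > In: both effects reinforce here, so P is clearly the higher of the two.
Si > P: this pair runs against the simple trend — see the exception note.
Te > Si: the two effects oppose for this pair; the across-period effect wins (190 vs 134 kJ/mol).
Note the exception: Si has a higher electron affinity than P, contrary to the simple trend — adding an electron to P's half-filled 3p³ is unfavourable, so Si (3p²) has the more exothermic EA.
Approximate values (kJ/mol): Si 134, P 72, Sr 5, In 29, Te 190.
So from lowest to highest: Sr < In < P < Si < Te.

Sr < In < P < Si < Te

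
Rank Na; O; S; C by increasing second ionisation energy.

After 1 electron has been removed, what remains? Na⁺ is the bare [Ne] core; O⁺ still has 5 valence electrons; S⁺ still has 5 valence electrons; C⁺ still has 3 valence electrons.
Core electrons are held far more tightly than valence electrons, so Na tops the IE_2 order.
Valence configurations: O⁺ [He]2s²2p³, S⁺ [Ne]3s²3p³, C⁺ [He]2s²2p¹.
Tabulated IE_2 (kJ/mol): Na 4562, O 3388, S 2252, C 2353.
So the second ionization energies run S < C < O < Na.

S < C < O < Na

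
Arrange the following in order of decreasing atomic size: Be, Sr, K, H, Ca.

K > Sr > Ca > Be > H

H is in period 1, group 1; Be is in period 2, group 2; K is in period 4, group 1; Ca is in period 4, group 2; Sr is in period 5, group 2.
Across a period the added protons contract the valence shell; down a group each new principal shell makes the atom larger.
Here both period and group differ, so the two effects have to be weighed against each other.
Be > H: the two effects oppose for this pair; the down-group effect wins (102 vs 32 pm).
Ca > Be: Ca sits below Be in group 2, so the down-group effect alone puts Ca larger.
Sr > Ca: Sr sits below Ca in group 2, so the down-group effect alone puts Sr larger.
K > Sr: the two effects oppose for this pair; the across-period effect wins (196 vs 185 pm).
Tabulated atomic radius (pm): H 32, Be 102, K 196, Ca 171, Sr 185.
So from largest to smallest: K > Sr > Ca > Be > H.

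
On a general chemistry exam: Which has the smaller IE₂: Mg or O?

Mg

Consider each +1 ion: Mg⁺ still has 1 valence electron; O⁺ still has 5 valence electrons.
All are still removing valence electrons, so compare the +1 ions as you would atoms: IE_2 generally rises across a period (higher Z_eff) and falls down a group (larger shell), subject to the usual subshell exceptions.
Valence configurations: Mg⁺ [Ne]3s¹, O⁺ [He]2s²2p³.
Tabulated IE_2 (kJ/mol): Mg 1451, O 3388.
Hence IE_2: Mg < O.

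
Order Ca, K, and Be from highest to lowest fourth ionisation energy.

Be > Ca > K

Consider each +3 ion: Ca³⁺ is already 1 electron into the core; K³⁺ is already 2 electrons into the core; Be³⁺ is already 1 electron into the core.
All of these are removing an electron from a noble-gas core or deeper; the smaller core (lower principal quantum number) is held far more tightly, and within a period the higher nuclear charge binds the same core more tightly.
Tabulated IE_4 (kJ/mol): Ca 6491, K 5877, Be 21007.
Overall IE_4 order: K < Ca < Be.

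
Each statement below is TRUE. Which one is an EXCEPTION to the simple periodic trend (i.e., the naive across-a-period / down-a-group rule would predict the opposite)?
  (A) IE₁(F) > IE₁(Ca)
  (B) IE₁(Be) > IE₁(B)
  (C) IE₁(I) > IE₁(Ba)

(B)

The general trend: first ionization energy increases across a period and decreases down a group.
(A) F (period 2, group 17) vs Ca (period 4, group 2): the stated order agrees with the simple trend.
(B) Be (period 2, group 2) vs B (period 2, group 13): the stated order contradicts the simple trend.
(C) I (period 5, group 17) vs Ba (period 6, group 2): the stated order agrees with the simple trend.
The exception is (B): removing B's lone 2p electron is easier than breaking Be's filled 2s².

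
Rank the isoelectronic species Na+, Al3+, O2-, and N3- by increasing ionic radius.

Al3+ < Na+ < O2- < N3-

All of these have 10 electrons, so size is governed by nuclear charge alone: the more protons, the stronger the pull on the same electron cloud, and the smaller the ion.
Nuclear charges: Al3+ (Z=13), Na+ (Z=11), O2- (Z=8), N3- (Z=7).
Smallest to largest: Al3+ < Na+ < O2- < N3-.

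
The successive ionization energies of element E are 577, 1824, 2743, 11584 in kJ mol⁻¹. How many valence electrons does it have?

Look for the largest jump between consecutive ionization energies: IE4/IE3 ≈ 4.2, far larger than any earlier ratio.
That jump marks the point where a core electron is being removed. So the atom has 3 valence electrons.

3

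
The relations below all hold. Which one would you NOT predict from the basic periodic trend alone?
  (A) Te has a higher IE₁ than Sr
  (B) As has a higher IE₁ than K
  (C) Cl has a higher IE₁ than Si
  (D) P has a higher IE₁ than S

(D)

The general trend: IE₁ increases across a period and decreases down a group.
(A) Te (period 5, group 16) vs Sr (period 5, group 2): the stated order agrees with the simple trend.
(B) As (period 4, group 15) vs K (period 4, group 1): the stated order agrees with the simple trend.
(C) Cl (period 3, group 17) vs Si (period 3, group 14): the stated order agrees with the simple trend.
(D) P (period 3, group 15) vs S (period 3, group 16): the stated order contradicts the simple trend.
The exception is (D): S (3p⁴) ionizes more easily than half-filled P (3p³) because the paired 3p electron in S is pushed out by e⁻–e⁻ repulsion.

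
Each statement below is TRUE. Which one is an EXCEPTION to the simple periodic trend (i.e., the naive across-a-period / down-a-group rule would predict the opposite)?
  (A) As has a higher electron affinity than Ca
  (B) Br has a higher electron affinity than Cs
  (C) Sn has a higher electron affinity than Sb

(C)

The general trend: electron affinity increases across a period and decreases down a group.
(A) As (period 4, group 15) vs Ca (period 4, group 2): the stated order agrees with the simple trend.
(B) Br (period 4, group 17) vs Cs (period 6, group 1): the stated order agrees with the simple trend.
(C) Sn (period 5, group 14) vs Sb (period 5, group 15): the stated order contradicts the simple trend.
The exception is (C): adding an electron to Sb's half-filled 5p³ is unfavourable, so Sn has the more exothermic EA.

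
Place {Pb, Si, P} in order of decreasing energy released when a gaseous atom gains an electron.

Si, P, Pb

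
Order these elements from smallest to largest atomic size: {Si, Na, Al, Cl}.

Cl < Si < Al < Na

Na is in period 3, group 1; Al is in period 3, group 13; Si is in period 3, group 14; Cl is in period 3, group 17.
Moving right in a period, electrons are added to the same shell under a stronger nuclear pull, so atoms get smaller; moving down, a new shell is opened and atoms get larger.
All lie in period 3, so atomic radius increases right to left.
So from smallest to largest: Cl < Si < Al < Na.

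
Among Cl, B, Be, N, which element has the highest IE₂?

The second ionization energy removes an electron from the +1 ion. For each element: Cl⁺ still has 6 valence electrons; B⁺ still has 2 valence electrons; Be⁺ still has 1 valence electron; N⁺ still has 4 valence electrons.
All are still removing valence electrons, so compare the +1 ions as you would atoms: IE_2 generally rises across a period (higher Z_eff) and falls down a group (larger shell), subject to the usual subshell exceptions.
Valence configurations: Cl⁺ [Ne]3s²3p⁴, B⁺ [He]2s², Be⁺ [He]2s¹, N⁺ [He]2s²2p².
Tabulated IE_2 (kJ/mol): Cl 2298, B 2427, Be 1757, N 2856.
Hence IE_2: Be < Cl < B < N.

N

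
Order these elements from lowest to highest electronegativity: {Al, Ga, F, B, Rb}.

B is in period 2, group 13; F is in period 2, group 17; Al is in period 3, group 13; Ga is in period 4, group 13; Rb is in period 5, group 1.
Smaller atoms with higher effective nuclear charge are more electronegative.
Neither a single period nor a single group — weigh both effects.
Al > Rb: relative to Rb, both the across-period and down-group shifts push Al's electronegativity up.
Ga > Al: this pair runs against the simple trend — see the exception note.
B > Ga: B sits above Ga in group 13, so the down-group effect alone puts B higher.
F > B: F lies to the right of B in period 2, so the across-period effect alone puts F higher.
Note the exception: Ga has a higher electronegativity than Al, contrary to the simple trend — poor shielding by filled d (and f) subshells raises the heavier element's effective nuclear charge more than the simple down-group trend predicts.
Tabulated electronegativity (Pauling): B 2.04, F 3.98, Al 1.61, Ga 1.81, Rb 0.82.
So from lowest to highest: Rb < Al < Ga < B < F.

Rb < Al < Ga < B < F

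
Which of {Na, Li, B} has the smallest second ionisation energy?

B

IE_2 is the cost of taking one more electron from the +1 cation: Na⁺ is the bare [Ne] core; Li⁺ is the bare [He] core; B⁺ still has 2 valence electrons.
Pulling an electron out of a noble-gas core costs far more than removing a remaining valence electron, so Na and Li sit at the high end of IE_2.
Tabulated IE_2 (kJ/mol): Na 4562, Li 7298, B 2427.
Hence IE_2: B < Na < Li.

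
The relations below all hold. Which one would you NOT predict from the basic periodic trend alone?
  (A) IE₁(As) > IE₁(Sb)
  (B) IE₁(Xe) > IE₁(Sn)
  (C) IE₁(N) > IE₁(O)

(C)

The general trend: IE₁ increases across a period and decreases down a group.
(A) As (period 4, group 15) vs Sb (period 5, group 15): the stated order agrees with the simple trend.
(B) Xe (period 5, group 18) vs Sn (period 5, group 14): the stated order agrees with the simple trend.
(C) N (period 2, group 15) vs O (period 2, group 16): the stated order contradicts the simple trend.
The exception is (C): pairing an electron in O's 2p⁴ costs repulsion energy, so O ionizes more easily than half-filled N (2p³).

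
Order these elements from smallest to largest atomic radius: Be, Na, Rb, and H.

H, Be, Na, Rb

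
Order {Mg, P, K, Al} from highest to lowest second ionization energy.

The second ionization energy removes an electron from the +1 ion. For each element: Mg⁺ still has 1 valence electron; P⁺ still has 4 valence electrons; K⁺ is the bare [Ar] core; Al⁺ still has 2 valence electrons.
Pulling an electron out of a noble-gas core costs far more than removing a remaining valence electron, so K sits at the high end of IE_2.
Valence configurations: Mg⁺ [Ne]3s¹, P⁺ [Ne]3s²3p², Al⁺ [Ne]3s².
Tabulated IE_2 (kJ/mol): Mg 1451, P 1907, K 3052, Al 1817.
Overall IE_2 order: Mg < Al < P < K.

K > P > Al > Mg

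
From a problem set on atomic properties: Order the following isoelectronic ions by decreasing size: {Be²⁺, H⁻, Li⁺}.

H⁻, Li⁺, Be²⁺

All of these have 2 electrons, so size is governed by nuclear charge alone: the more protons, the stronger the pull on the same electron cloud, and the smaller the ion.
Nuclear charges: Be²⁺ (Z=4), Li⁺ (Z=3), H⁻ (Z=1).
Largest to smallest: H⁻ > Li⁺ > Be²⁺.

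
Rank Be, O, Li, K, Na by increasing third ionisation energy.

K, O, Na, Li, Be

Consider each +2 ion: Be²⁺ is the bare [He] core; O²⁺ still has 4 valence electrons; Li²⁺ is already 1 electron into the core; K²⁺ is already 1 electron into the core; Na²⁺ is already 1 electron into the core.
Usually core removal costs more than valence removal, but here the competition is close: a tightly held n=2 valence electron can cost more to remove than an n=3 core electron, so the actual values have to decide it.
Tabulated IE_3 (kJ/mol): Be 14849, O 5300, Li 11815, K 4420, Na 6910.
Hence IE_3: K < O < Na < Li < Be.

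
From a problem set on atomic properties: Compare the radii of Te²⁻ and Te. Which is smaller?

Te

Forming Te²⁻ adds 2 electrons to Te. More electron–electron repulsion in the same shell, with unchanged nuclear charge, lets the cloud expand.
An anion is larger than its parent atom: Te²⁻ > Te.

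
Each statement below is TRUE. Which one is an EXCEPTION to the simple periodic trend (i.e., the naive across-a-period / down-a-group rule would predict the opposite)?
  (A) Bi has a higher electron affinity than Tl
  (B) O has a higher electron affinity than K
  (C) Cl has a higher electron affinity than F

(C)

The general trend: electron affinity increases across a period and decreases down a group.
(A) Bi (period 6, group 15) vs Tl (period 6, group 13): the stated order agrees with the simple trend.
(B) O (period 2, group 16) vs K (period 4, group 1): the stated order agrees with the simple trend.
(C) Cl (period 3, group 17) vs F (period 2, group 17): the stated order contradicts the simple trend.
The exception is (C): F's small 2p subshell makes the incoming electron feel strong e⁻–e⁻ repulsion, so Cl actually releases more energy on gaining an electron.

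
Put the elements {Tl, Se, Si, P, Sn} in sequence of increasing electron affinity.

EA tends to increase across a period and decrease down a group, though the pattern is less regular than for IE or radius.
These span different periods and groups, so the two trends combine.
P > Tl: both effects reinforce here, so P is clearly the higher of the two.
Sn > P: this pair runs against the simple trend — see the exception note.
Si > Sn: Si sits above Sn in group 14, so the down-group effect alone puts Si higher.
Se > Si: the two effects oppose for this pair; the across-period effect wins (195 vs 134 kJ/mol).
Note the exception: Sn has a higher electron affinity than P, contrary to the simple trend — adding an electron to P's half-filled np³ subshell costs electron-pairing energy.
Note the exception: Si has a higher electron affinity than P, contrary to the simple trend — adding an electron to P's half-filled 3p³ is unfavourable, so Si (3p²) has the more exothermic EA.
Tabulated electron affinity (kJ/mol): Si 134, P 72, Se 195, Sn 107, Tl 19.
So from lowest to highest: Tl < P < Sn < Si < Se.

Tl, P, Sn, Si, Se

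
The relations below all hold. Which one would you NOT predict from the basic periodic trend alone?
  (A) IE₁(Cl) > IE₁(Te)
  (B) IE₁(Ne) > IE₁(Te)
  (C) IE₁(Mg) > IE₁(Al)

The general trend: first ionisation energy increases across a period and decreases down a group.
(A) Cl (period 3, group 17) vs Te (period 5, group 16): the stated order agrees with the simple trend.
(B) Ne (period 2, group 18) vs Te (period 5, group 16): the stated order agrees with the simple trend.
(C) Mg (period 3, group 2) vs Al (period 3, group 13): the stated order contradicts the simple trend.
The exception is (C): Al's single 3p electron is easier to remove than one from Mg's filled 3s².

(C)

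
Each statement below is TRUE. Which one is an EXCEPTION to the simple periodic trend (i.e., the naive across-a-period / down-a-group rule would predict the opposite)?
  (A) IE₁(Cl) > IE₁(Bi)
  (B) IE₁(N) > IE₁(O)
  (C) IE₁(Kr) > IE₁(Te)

(B)

The general trend: first ionisation energy increases across a period and decreases down a group.
(A) Cl (period 3, group 17) vs Bi (period 6, group 15): the stated order agrees with the simple trend.
(B) N (period 2, group 15) vs O (period 2, group 16): the stated order contradicts the simple trend.
(C) Kr (period 4, group 18) vs Te (period 5, group 16): the stated order agrees with the simple trend.
The exception is (B): pairing an electron in O's 2p⁴ costs repulsion energy, so O ionizes more easily than half-filled N (2p³).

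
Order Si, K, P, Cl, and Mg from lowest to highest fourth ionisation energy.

Si, P, Cl, K, Mg

After 3 electrons have been removed, what remains? Si³⁺ still has 1 valence electron; K³⁺ is already 2 electrons into the core; P³⁺ still has 2 valence electrons; Cl³⁺ still has 4 valence electrons; Mg³⁺ is already 1 electron into the core.
Core electrons are held far more tightly than valence electrons, so K and Mg top the IE_4 order.
Valence configurations: Si³⁺ [Ne]3s¹, P³⁺ [Ne]3s², Cl³⁺ [Ne]3s²3p².
Tabulated IE_4 (kJ/mol): Si 4356, K 5877, P 4964, Cl 5159, Mg 10543.
Overall IE_4 order: Si < P < Cl < K < Mg.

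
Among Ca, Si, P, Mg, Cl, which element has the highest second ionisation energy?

Cl

The second ionization energy removes an electron from the +1 ion. For each element: Ca⁺ still has 1 valence electron; Si⁺ still has 3 valence electrons; P⁺ still has 4 valence electrons; Mg⁺ still has 1 valence electron; Cl⁺ still has 6 valence electrons.
All are still removing valence electrons, so compare the +1 ions as you would atoms: IE_2 generally rises across a period (higher Z_eff) and falls down a group (larger shell), subject to the usual subshell exceptions.
Valence configurations: Ca⁺ [Ar]4s¹, Si⁺ [Ne]3s²3p¹, P⁺ [Ne]3s²3p², Mg⁺ [Ne]3s¹, Cl⁺ [Ne]3s²3p⁴.
Approximate IE_2 values (kJ/mol): Ca 1145, Si 1577, P 1907, Mg 1451, Cl 2298.
Putting it together, IE_2: Ca < Mg < Si < P < Cl.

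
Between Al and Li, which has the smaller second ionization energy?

The second ionization energy removes an electron from the +1 ion. For each element: Al⁺ still has 2 valence electrons; Li⁺ is the bare [He] core.
Breaking into a closed-shell core is much more expensive than removing a leftover valence electron — Li has the largest IE_2 here.
Approximate IE_2 values (kJ/mol): Al 1817, Li 7298.
Hence IE_2: Al < Li.

Al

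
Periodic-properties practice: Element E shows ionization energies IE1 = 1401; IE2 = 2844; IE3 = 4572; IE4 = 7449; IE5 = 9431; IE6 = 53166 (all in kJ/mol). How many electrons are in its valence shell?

5

Look for the largest jump between consecutive ionization energies: IE6/IE5 ≈ 5.6, far larger than any earlier ratio.
That jump marks the point where a core electron is being removed. So the atom has 5 valence electrons.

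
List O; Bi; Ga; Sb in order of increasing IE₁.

Removing the outermost electron gets harder across a period and easier down a group.
These span different periods and groups, so the two trends combine.
Bi > Ga: period and group pull opposite ways; the across-period shift dominates (703 vs 579 kJ/mol).
Sb > Bi: they share group 15; the group trend gives Sb the larger value.
O > Sb: both effects reinforce here, so O is clearly the higher of the two.
Tabulated first ionization energy (kJ/mol): O 1314, Ga 579, Sb 831, Bi 703.
So from lowest to highest: Ga < Bi < Sb < O.

Ga, Bi, Sb, O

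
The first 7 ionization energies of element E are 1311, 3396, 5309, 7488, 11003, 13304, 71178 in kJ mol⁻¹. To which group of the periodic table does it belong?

Group 16

Look for the largest jump between consecutive ionization energies: IE7/IE6 ≈ 5.4, far larger than any earlier ratio.
That jump marks the point where a core electron is being removed. So the atom has 6 valence electrons.
A main-group element with 6 valence electrons is in group 16.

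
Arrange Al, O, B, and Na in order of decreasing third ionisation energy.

Na > O > B > Al

IE_3 is the cost of taking one more electron from the +2 cation: Al²⁺ still has 1 valence electron; O²⁺ still has 4 valence electrons; B²⁺ still has 1 valence electron; Na²⁺ is already 1 electron into the core.
Core electrons are held far more tightly than valence electrons, so Na tops the IE_3 order.
Valence configurations: Al²⁺ [Ne]3s¹, O²⁺ [He]2s²2p², B²⁺ [He]2s¹.
Tabulated IE_3 (kJ/mol): Al 2745, O 5300, B 3660, Na 6910.
Hence IE_3: Al < B < O < Na.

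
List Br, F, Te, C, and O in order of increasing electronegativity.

Te, C, Br, O, F

Atoms toward the upper right of the periodic table pull bonding electrons most strongly.
These span different periods and groups, so the two trends combine.
C > Te: the two effects oppose for this pair; the down-group effect wins (2.55 vs 2.10).
Br > C: the two effects oppose for this pair; the across-period effect wins (2.96 vs 2.55).
O > Br: period and group pull opposite ways; the down-group shift dominates (3.44 vs 2.96).
F > O: both are in period 2; the period trend gives F the larger value.
Tabulated electronegativity (Pauling): C 2.55, O 3.44, F 3.98, Br 2.96, Te 2.10.
So from lowest to highest: Te < C < Br < O < F.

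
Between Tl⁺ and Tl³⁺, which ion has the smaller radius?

Tl³⁺

Both ions have Z = 81 protons, but Tl³⁺ has lost more electrons, so its remaining electrons feel a larger effective nuclear charge per electron and are pulled in more tightly.
Higher positive charge → smaller ion, so Tl⁺ > Tl³⁺.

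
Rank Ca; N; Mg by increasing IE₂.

Ca < Mg < N

IE_2 is the cost of taking one more electron from the +1 cation: Ca⁺ still has 1 valence electron; N⁺ still has 4 valence electrons; Mg⁺ still has 1 valence electron.
All are still removing valence electrons, so compare the +1 ions as you would atoms: IE_2 generally rises across a period (higher Z_eff) and falls down a group (larger shell), subject to the usual subshell exceptions.
Valence configurations: Ca⁺ [Ar]4s¹, N⁺ [He]2s²2p², Mg⁺ [Ne]3s¹.
Tabulated IE_2 (kJ/mol): Ca 1145, N 2856, Mg 1451.
Overall IE_2 order: Ca < Mg < N.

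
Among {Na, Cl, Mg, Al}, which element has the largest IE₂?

Na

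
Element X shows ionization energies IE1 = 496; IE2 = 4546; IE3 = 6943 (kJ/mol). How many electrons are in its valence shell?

1

Look for the largest jump between consecutive ionization energies: IE2/IE1 ≈ 9.2, far larger than any earlier ratio.
That jump marks the point where a core electron is being removed. So the atom has 1 valence electron.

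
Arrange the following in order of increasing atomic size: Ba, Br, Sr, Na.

Atomic radius shrinks across a period as nuclear charge pulls the same shell inward, and grows down a group as new shells are added.
Neither a single period nor a single group — weigh both effects.
Na > Br: period and group pull opposite ways; the across-period shift dominates (155 vs 114 pm).
Sr > Na: the two effects oppose for this pair; the down-group effect wins (185 vs 155 pm).
Ba > Sr: they share group 2; the group trend gives Ba the larger value.
Approximate values (pm): Na 155, Br 114, Sr 185, Ba 196.
So from smallest to largest: Br < Na < Sr < Ba.

Br < Na < Sr < Ba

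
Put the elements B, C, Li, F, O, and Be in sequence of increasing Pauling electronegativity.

Electronegativity increases across a period and decreases down a group, tracking effective nuclear charge and atomic size.
All lie in period 2, so electronegativity increases left to right.
So from lowest to highest: Li < Be < B < C < O < F.

Li < Be < B < C < O < F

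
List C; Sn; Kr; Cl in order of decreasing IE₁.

Kr, Cl, C, Sn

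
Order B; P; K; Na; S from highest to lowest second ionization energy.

After 1 electron has been removed, what remains? B⁺ still has 2 valence electrons; P⁺ still has 4 valence electrons; K⁺ is the bare [Ar] core; Na⁺ is the bare [Ne] core; S⁺ still has 5 valence electrons.
Breaking into a closed-shell core is much more expensive than removing a leftover valence electron — K and Na have the largest IE_2 here.
Valence configurations: B⁺ [He]2s², P⁺ [Ne]3s²3p², S⁺ [Ne]3s²3p³.
Approximate IE_2 values (kJ/mol): B 2427, P 1907, K 3052, Na 4562, S 2252.
Overall IE_2 order: P < S < B < K < Na.

Na > K > B > S > P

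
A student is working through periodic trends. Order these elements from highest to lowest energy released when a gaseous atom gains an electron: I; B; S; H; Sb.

I > S > Sb > H > B

Adding an electron releases more energy for atoms nearer the top right (short of the noble gases).
Neither a single period nor a single group — weigh both effects.
H > B: period and group pull opposite ways; the down-group shift dominates (73 vs 27 kJ/mol).
Sb > H: the two effects oppose for this pair; the across-period effect wins (103 vs 73 kJ/mol).
S > Sb: both effects reinforce here, so S is clearly the higher of the two.
I > S: period and group pull opposite ways; the across-period shift dominates (295 vs 200 kJ/mol).
Approximate values (kJ/mol): H 73, B 27, S 200, Sb 103, I 295.
So from highest to lowest: I > S > Sb > H > B.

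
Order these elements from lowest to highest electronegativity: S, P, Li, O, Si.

Li, Si, P, S, O

Li is in period 2, group 1; O is in period 2, group 16; Si is in period 3, group 14; P is in period 3, group 15; S is in period 3, group 16.
EN rises left→right (higher Z_eff, smaller atoms) and falls top→bottom (larger, more shielded atoms).
Here both period and group differ, so the two effects have to be weighed against each other.
Si > Li: the two effects oppose for this pair; the across-period effect wins (1.90 vs 0.98).
P > Si: both are in period 3; the period trend gives P the larger value.
S > P: S lies to the right of P in period 3, so the across-period effect alone puts S higher.
O > S: O sits above S in group 16, so the down-group effect alone puts O higher.
For reference (Pauling): Li 0.98, O 3.44, Si 1.90, P 2.19, S 2.58.
So from lowest to highest: Li < Si < P < S < O.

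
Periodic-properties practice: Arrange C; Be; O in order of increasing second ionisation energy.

Consider each +1 ion: C⁺ still has 3 valence electrons; Be⁺ still has 1 valence electron; O⁺ still has 5 valence electrons.
All are still removing valence electrons, so compare the +1 ions as you would atoms: IE_2 generally rises across a period (higher Z_eff) and falls down a group (larger shell), subject to the usual subshell exceptions.
Valence configurations: C⁺ [He]2s²2p¹, Be⁺ [He]2s¹, O⁺ [He]2s²2p³.
The numbers (kJ/mol): C 2353, Be 1757, O 3388.
Overall IE_2 order: Be < C < O.

Be, C, O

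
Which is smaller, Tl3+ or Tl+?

Tl3+

Both ions have Z = 81 protons, but Tl3+ has lost more electrons, so its remaining electrons feel a larger effective nuclear charge per electron and are pulled in more tightly.
Higher positive charge → smaller ion, so Tl+ > Tl3+.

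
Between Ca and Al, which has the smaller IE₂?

Ca

Consider each +1 ion: Ca⁺ still has 1 valence electron; Al⁺ still has 2 valence electrons.
All are still removing valence electrons, so compare the +1 ions as you would atoms: IE_2 generally rises across a period (higher Z_eff) and falls down a group (larger shell), subject to the usual subshell exceptions.
Valence configurations: Ca⁺ [Ar]4s¹, Al⁺ [Ne]3s².
Tabulated IE_2 (kJ/mol): Ca 1145, Al 1817.
So the second ionization energies run Ca < Al.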